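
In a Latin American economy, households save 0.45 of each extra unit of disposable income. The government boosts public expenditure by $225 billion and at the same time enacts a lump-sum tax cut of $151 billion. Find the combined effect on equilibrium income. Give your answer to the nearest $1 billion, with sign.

MPC = 1 − MPS = 1 − 0.45 = 0.55.
Expenditure multiplier = 1/(1 − MPC) = 1/(1 − 0.55) = 1/0.45 ≈ 2.222.
ΔG contributes k·ΔG = (+$225 billion) / 0.45 = +$500 billion.
ΔT of −$151 billion changes first-round spending by −c·ΔT = +$83.05 billion, contributing k·(−c·ΔT) = (+$83.05 billion) / 0.45 ≈ +$184.6 billion.
Net ΔY = k(ΔG − c·ΔT) = (+$308.05 billion) / 0.45 ≈ +$685 billion.

+$685 billion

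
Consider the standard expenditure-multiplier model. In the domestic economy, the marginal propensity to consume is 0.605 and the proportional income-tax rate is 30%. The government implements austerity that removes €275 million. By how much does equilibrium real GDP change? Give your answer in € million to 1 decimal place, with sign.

Spending multiplier = 1/(1 − c(1−t)) = 1/(1 − 0.605×0.7) = 1/0.5765 ≈ 1.735.
ΔY = k × ΔG = (−€275 million) / 0.5765 ≈ −€477 million.

−€477.0 million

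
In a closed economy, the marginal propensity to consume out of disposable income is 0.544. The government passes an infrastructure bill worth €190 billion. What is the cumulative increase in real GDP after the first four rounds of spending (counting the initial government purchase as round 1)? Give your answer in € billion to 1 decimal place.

Round 1 adds ΔG = €190 billion; each later round is MPC = 0.544 times the previous.
After 4 rounds: 190 + 103.36 + 56.22784 + 30.58794496 = ΔG·(1 − c^4)/(1 − c) = 190 × (1 − 0.087578116096)/0.456 ≈ €380.2 billion.

€380.2 billion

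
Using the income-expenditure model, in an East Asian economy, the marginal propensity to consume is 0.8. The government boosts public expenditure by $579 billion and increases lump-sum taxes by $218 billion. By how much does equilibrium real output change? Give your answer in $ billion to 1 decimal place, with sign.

+$2,023.0 billion

Expenditure multiplier = 1/(1 − MPC) = 1/(1 − 0.8) = 1/0.2 = 5.
ΔG contributes k·ΔG = (+$579 billion) / 0.2 = +$2,895 billion.
ΔT of +$218 billion changes first-round spending by −c·ΔT = −$174.4 billion, contributing k·(−c·ΔT) = (−$174.4 billion) / 0.2 = −$872 billion.
Net ΔY = k(ΔG − c·ΔT) = (+$404.6 billion) / 0.2 = +$2,023 billion.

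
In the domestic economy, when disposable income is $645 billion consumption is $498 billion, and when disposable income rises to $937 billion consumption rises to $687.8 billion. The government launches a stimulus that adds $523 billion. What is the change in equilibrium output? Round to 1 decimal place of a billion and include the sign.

+$1,494.3 billion

MPC = ΔC/ΔYd = (687.8 − 498)/(937 − 645) = 189.8/292 = 0.65.
Expenditure multiplier = 1/(1 − MPC) = 1/(1 − 0.65) = 1/0.35 ≈ 2.857.
ΔY = k × ΔG = (+$523 billion) / 0.35 ≈ +$1,494.3 billion.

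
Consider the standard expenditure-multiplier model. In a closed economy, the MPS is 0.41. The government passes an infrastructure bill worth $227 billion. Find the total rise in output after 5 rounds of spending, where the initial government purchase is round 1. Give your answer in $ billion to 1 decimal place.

MPC = 1 − MPS = 1 − 0.41 = 0.59.
Round 1 adds ΔG = $227 billion; each later round is MPC = 0.59 times the previous.
After 5 rounds: 227 + 133.93 + 79.0187 + 46.621033 + 27.50640947 = ΔG·(1 − c^5)/(1 − c) = 227 × (1 − 0.0714924299)/0.41 ≈ $514.1 billion.

$514.1 billion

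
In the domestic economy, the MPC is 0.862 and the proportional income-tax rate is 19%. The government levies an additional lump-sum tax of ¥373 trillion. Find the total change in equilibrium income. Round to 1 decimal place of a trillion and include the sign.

A lump-sum tax change of +¥373 trillion shifts disposable income by −¥373 trillion; first-round consumption changes by −c × ΔT = −0.862 × (+¥373 trillion) = −¥321.526 trillion.
Expenditure multiplier = 1/(1 − c(1−t)) = 1/(1 − 0.862×0.81) = 1/0.30178 ≈ 3.314.
The tax multiplier is −c × k ≈ −2.856, so ΔY = k × (−c·ΔT) = (−¥321.526 trillion) / 0.30178 ≈ −¥1,065.4 trillion.

−¥1,065.4 trillion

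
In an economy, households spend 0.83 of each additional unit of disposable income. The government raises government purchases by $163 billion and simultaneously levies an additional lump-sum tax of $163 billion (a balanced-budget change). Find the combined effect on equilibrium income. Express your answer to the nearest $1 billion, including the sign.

Expenditure multiplier = 1/(1 − MPC) = 1/(1 − 0.83) = 1/0.17 ≈ 5.882.
ΔG contributes k·ΔG = (+$163 billion) / 0.17 ≈ +$958.8 billion.
ΔT of +$163 billion changes first-round spending by −c·ΔT = −$135.29 billion, contributing k·(−c·ΔT) = (−$135.29 billion) / 0.17 ≈ −$795.8 billion.
With ΔG = ΔT and no other leakages, the balanced-budget multiplier is 1, so ΔY = ΔG = +$163 billion.

+$163 billion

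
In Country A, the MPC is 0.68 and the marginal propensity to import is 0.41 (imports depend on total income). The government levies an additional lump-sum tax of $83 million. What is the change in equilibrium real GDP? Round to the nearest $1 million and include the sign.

−$77 million

A lump-sum tax change of +$83 million shifts disposable income by −$83 million; first-round consumption changes by −c × ΔT = −0.68 × (+$83 million) = −$56.44 million.
Expenditure multiplier = 1/(1 − c + m) = 1/(1 − 0.68 + 0.41) = 1/0.73 ≈ 1.37.
The tax multiplier is −c × k ≈ −0.932, so ΔY = k × (−c·ΔT) = (−$56.44 million) / 0.73 ≈ −$77 million.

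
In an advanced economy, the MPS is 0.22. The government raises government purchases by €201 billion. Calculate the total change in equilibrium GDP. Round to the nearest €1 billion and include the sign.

+€914 billion

MPC = 1 − MPS = 1 − 0.22 = 0.78.
Expenditure multiplier = 1/(1 − MPC) = 1/(1 − 0.78) = 1/0.22 ≈ 4.545.
ΔY = k × ΔG = (+€201 billion) / 0.22 ≈ +€914 billion.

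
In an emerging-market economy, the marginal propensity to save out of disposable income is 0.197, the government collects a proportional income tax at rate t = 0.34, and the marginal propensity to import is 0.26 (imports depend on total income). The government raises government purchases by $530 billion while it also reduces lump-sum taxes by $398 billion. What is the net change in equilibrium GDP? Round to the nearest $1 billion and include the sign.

+$1,164 billion

MPC = 1 − MPS = 1 − 0.197 = 0.803.
Expenditure multiplier = 1/(1 − c(1−t) + m) = 1/(1 − 0.803×0.66 + 0.26) = 1/0.73002 ≈ 1.37.
ΔG contributes k·ΔG = (+$530 billion) / 0.73002 ≈ +$726 billion.
ΔT of −$398 billion changes first-round spending by −c·ΔT = +$319.594 billion, contributing k·(−c·ΔT) = (+$319.594 billion) / 0.73002 ≈ +$437.8 billion.
Net ΔY = k(ΔG − c·ΔT) = (+$849.594 billion) / 0.73002 ≈ +$1,164 billion.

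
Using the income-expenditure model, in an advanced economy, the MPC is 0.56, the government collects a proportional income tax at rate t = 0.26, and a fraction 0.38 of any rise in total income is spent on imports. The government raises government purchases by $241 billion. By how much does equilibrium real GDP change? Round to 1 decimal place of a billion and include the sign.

Government-spending multiplier = 1/(1 − c(1−t) + m) = 1/(1 − 0.56×0.74 + 0.38) = 1/0.9656 ≈ 1.036.
ΔY = k × ΔG = (+$241 billion) / 0.9656 ≈ +$249.6 billion.

+$249.6 billion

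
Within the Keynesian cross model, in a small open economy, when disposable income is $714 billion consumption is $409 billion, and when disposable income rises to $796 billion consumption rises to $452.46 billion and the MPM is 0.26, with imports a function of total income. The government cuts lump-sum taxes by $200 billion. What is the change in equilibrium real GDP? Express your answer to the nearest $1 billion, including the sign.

MPC = ΔC/ΔYd = (452.46 − 409)/(796 − 714) = 43.46/82 = 0.53.
A lump-sum tax change of −$200 billion shifts disposable income by +$200 billion; first-round consumption changes by −c × ΔT = −0.53 × (−$200 billion) = +$106 billion.
Expenditure multiplier = 1/(1 − c + m) = 1/(1 − 0.53 + 0.26) = 1/0.73 ≈ 1.37.
The tax multiplier is −c × k ≈ −0.726, so ΔY = k × (−c·ΔT) = (+$106 billion) / 0.73 ≈ +$145 billion.

+$145 billion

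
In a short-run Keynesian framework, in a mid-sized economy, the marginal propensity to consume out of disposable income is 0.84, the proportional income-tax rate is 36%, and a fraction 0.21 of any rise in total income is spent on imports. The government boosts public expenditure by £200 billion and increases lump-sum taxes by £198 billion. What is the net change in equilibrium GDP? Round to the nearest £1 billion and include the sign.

+£50 billion

Expenditure multiplier = 1/(1 − c(1−t) + m) = 1/(1 − 0.84×0.64 + 0.21) = 1/0.6724 ≈ 1.487.
ΔG contributes k·ΔG = (+£200 billion) / 0.6724 ≈ +£297.4 billion.
ΔT of +£198 billion changes first-round spending by −c·ΔT = −£166.32 billion, contributing k·(−c·ΔT) = (−£166.32 billion) / 0.6724 ≈ −£247.4 billion.
Net ΔY = k(ΔG − c·ΔT) = (+£33.68 billion) / 0.6724 ≈ +£50 billion.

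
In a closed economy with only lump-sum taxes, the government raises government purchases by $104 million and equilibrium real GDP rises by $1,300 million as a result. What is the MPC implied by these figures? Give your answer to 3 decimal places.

Implied spending multiplier k = ΔY/ΔG = 1,300/104 = 12.5.
Since k = 1/(1 − MPC), MPC = 1 − 1/k = 1 − ΔG/ΔY = 1 − 104/1,300 = 0.920.

0.920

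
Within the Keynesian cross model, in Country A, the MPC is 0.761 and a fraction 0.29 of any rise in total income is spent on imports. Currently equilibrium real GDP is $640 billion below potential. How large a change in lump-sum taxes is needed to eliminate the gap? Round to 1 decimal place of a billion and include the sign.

Spending multiplier = 1/(1 − c + m) = 1/(1 − 0.761 + 0.29) = 1/0.529 ≈ 1.89.
Tax multiplier = −c·k = −0.761/0.529 ≈ −1.439. Need ΔY = +$640 billion, so ΔT = ΔY/(−c·k) = −(+$640 billion) × 0.529 / 0.761 ≈ −$444.9 billion.
The government should cut lump-sum taxes by $444.9 billion.

−$444.9 billion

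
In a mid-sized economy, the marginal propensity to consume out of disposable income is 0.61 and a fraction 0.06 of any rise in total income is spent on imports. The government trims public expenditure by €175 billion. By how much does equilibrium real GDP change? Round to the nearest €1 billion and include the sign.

Spending multiplier = 1/(1 − c + m) = 1/(1 − 0.61 + 0.06) = 1/0.45 ≈ 2.222.
ΔY = k × ΔG = (−€175 billion) / 0.45 ≈ −€389 billion.

−€389 billion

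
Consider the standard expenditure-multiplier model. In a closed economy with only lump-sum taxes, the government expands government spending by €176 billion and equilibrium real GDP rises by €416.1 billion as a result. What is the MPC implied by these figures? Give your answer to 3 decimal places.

Implied spending multiplier k = ΔY/ΔG = 416.1/176 ≈ 2.3642.
Since k = 1/(1 − MPC), MPC = 1 − 1/k = 1 − ΔG/ΔY = 1 − 176/416.1 ≈ 0.577.

0.577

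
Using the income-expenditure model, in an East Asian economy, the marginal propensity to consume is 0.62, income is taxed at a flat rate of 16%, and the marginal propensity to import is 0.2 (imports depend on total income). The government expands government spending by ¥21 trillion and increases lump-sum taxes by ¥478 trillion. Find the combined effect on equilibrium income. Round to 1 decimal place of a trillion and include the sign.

−¥405.4 trillion

Expenditure multiplier = 1/(1 − c(1−t) + m) = 1/(1 − 0.62×0.84 + 0.2) = 1/0.6792 ≈ 1.472.
ΔG contributes k·ΔG = (+¥21 trillion) / 0.6792 ≈ +¥30.9 trillion.
ΔT of +¥478 trillion changes first-round spending by −c·ΔT = −¥296.36 trillion, contributing k·(−c·ΔT) = (−¥296.36 trillion) / 0.6792 ≈ −¥436.3 trillion.
Net ΔY = k(ΔG − c·ΔT) = (−¥275.36 trillion) / 0.6792 ≈ −¥405.4 trillion.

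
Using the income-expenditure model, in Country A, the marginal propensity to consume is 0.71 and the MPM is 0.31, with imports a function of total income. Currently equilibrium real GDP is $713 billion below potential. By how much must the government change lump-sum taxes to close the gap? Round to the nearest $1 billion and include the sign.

Spending multiplier = 1/(1 − c + m) = 1/(1 − 0.71 + 0.31) = 1/0.6 ≈ 1.667.
Tax multiplier = −c·k = −0.71/0.6 ≈ −1.183. Need ΔY = +$713 billion, so ΔT = ΔY/(−c·k) = −(+$713 billion) × 0.6 / 0.71 ≈ −$603 billion.
The government should cut lump-sum taxes by $603 billion.

−$603 billion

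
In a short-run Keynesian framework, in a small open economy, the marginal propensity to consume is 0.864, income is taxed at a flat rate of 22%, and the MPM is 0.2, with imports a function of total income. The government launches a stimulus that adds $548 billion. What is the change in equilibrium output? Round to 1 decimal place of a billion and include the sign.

Expenditure multiplier = 1/(1 − c(1−t) + m) = 1/(1 − 0.864×0.78 + 0.2) = 1/0.52608 ≈ 1.901.
ΔY = k × ΔG = (+$548 billion) / 0.52608 ≈ +$1,041.7 billion.

+$1,041.7 billion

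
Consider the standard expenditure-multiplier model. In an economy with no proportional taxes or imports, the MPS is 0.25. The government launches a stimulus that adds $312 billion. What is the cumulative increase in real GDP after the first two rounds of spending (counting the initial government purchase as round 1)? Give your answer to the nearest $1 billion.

MPC = 1 − MPS = 1 − 0.25 = 0.75.
Round 1 adds ΔG = $312 billion; each later round is MPC = 0.75 times the previous.
After 2 rounds: 312 + 234 = ΔG·(1 − c^2)/(1 − c) = 312 × (1 − 0.5625)/0.25 = $546 billion.

$546 billion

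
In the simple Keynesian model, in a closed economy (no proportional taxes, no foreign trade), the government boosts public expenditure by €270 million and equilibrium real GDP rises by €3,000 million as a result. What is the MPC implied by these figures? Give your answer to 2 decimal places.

0.91

Implied spending multiplier k = ΔY/ΔG = 3,000/270 ≈ 11.1111.
Since k = 1/(1 − MPC), MPC = 1 − 1/k = 1 − ΔG/ΔY = 1 − 270/3,000 = 0.91.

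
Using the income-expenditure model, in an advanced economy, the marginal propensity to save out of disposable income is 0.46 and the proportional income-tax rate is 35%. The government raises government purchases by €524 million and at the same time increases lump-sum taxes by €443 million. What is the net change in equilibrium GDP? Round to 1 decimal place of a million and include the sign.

MPC = 1 − MPS = 1 − 0.46 = 0.54.
Expenditure multiplier = 1/(1 − c(1−t)) = 1/(1 − 0.54×0.65) = 1/0.649 ≈ 1.541.
ΔG contributes k·ΔG = (+€524 million) / 0.649 ≈ +€807.4 million.
ΔT of +€443 million changes first-round spending by −c·ΔT = −€239.22 million, contributing k·(−c·ΔT) = (−€239.22 million) / 0.649 ≈ −€368.6 million.
Net ΔY = k(ΔG − c·ΔT) = (+€284.78 million) / 0.649 ≈ +€438.8 million.

+€438.8 million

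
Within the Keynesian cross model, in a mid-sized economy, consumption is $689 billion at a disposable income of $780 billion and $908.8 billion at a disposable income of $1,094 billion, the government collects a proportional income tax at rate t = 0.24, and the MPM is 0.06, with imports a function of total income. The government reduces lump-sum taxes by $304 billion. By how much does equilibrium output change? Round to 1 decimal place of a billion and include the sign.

+$403.0 billion

MPC = ΔC/ΔYd = (908.8 − 689)/(1,094 − 780) = 219.8/314 = 0.7.
A lump-sum tax change of −$304 billion shifts disposable income by +$304 billion; first-round consumption changes by −c × ΔT = −0.7 × (−$304 billion) = +$212.8 billion.
Expenditure multiplier = 1/(1 − c(1−t) + m) = 1/(1 − 0.7×0.76 + 0.06) = 1/0.528 ≈ 1.894.
The tax multiplier is −c × k ≈ −1.326, so ΔY = k × (−c·ΔT) = (+$212.8 billion) / 0.528 ≈ +$403 billion.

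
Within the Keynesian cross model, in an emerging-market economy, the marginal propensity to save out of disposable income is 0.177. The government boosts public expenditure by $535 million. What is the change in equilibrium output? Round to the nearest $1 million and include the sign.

+$3,023 million

MPC = 1 − MPS = 1 − 0.177 = 0.823.
Expenditure multiplier = 1/(1 − MPC) = 1/(1 − 0.823) = 1/0.177 ≈ 5.65.
ΔY = k × ΔG = (+$535 million) / 0.177 ≈ +$3,023 million.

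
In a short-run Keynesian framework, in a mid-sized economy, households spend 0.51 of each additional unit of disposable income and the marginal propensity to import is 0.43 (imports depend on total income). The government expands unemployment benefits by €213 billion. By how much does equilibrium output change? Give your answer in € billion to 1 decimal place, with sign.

The transfer change shifts disposable income by +€213 billion, so first-round consumption changes by c·ΔTR = 0.51 × (+€213 billion) = +€108.63 billion.
Expenditure multiplier = 1/(1 − c + m) = 1/(1 − 0.51 + 0.43) = 1/0.92 ≈ 1.087.
The transfer multiplier is c × k ≈ 0.554, so ΔY = k × (c·ΔTR) = (+€108.63 billion) / 0.92 ≈ +€118.1 billion.

+€118.1 billion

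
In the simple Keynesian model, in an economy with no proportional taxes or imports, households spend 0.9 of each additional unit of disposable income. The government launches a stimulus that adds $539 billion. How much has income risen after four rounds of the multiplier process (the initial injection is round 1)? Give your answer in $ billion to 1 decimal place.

Round 1 adds ΔG = $539 billion; each later round is MPC = 0.9 times the previous.
After 4 rounds: 539 + 485.1 + 436.59 + 392.931 = ΔG·(1 − c^4)/(1 − c) = 539 × (1 − 0.6561)/0.1 ≈ $1,853.6 billion.

$1,853.6 billion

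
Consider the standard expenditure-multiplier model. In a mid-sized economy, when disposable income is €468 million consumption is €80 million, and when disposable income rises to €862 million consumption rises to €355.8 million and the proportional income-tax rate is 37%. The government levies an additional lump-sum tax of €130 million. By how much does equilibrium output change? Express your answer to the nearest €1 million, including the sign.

MPC = ΔC/ΔYd = (355.8 − 80)/(862 − 468) = 275.8/394 = 0.7.
A lump-sum tax change of +€130 million shifts disposable income by −€130 million; first-round consumption changes by −c × ΔT = −0.7 × (+€130 million) = −€91 million.
Expenditure multiplier = 1/(1 − c(1−t)) = 1/(1 − 0.7×0.63) = 1/0.559 ≈ 1.789.
The tax multiplier is −c × k ≈ −1.252, so ΔY = k × (−c·ΔT) = (−€91 million) / 0.559 ≈ −€163 million.

−€163 million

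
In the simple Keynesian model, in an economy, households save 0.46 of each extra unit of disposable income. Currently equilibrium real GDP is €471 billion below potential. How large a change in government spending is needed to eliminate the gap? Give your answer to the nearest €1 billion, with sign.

+€217 billion

MPC = 1 − MPS = 1 − 0.46 = 0.54.
Spending multiplier = 1/(1 − MPC) = 1/(1 − 0.54) = 1/0.46 ≈ 2.174.
Need ΔY = +€471 billion, so ΔG = ΔY/k = (+€471 billion) × 0.46 ≈ +€217 billion.
The government should increase government spending by €217 billion.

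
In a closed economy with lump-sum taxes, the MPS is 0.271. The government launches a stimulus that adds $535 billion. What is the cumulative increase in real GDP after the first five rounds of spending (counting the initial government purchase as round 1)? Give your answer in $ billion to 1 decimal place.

$1,567.7 billion

MPC = 1 − MPS = 1 − 0.271 = 0.729.
Round 1 adds ΔG = $535 billion; each later round is MPC = 0.729 times the previous.
After 5 rounds: 535 + 390.015 + 284.320935 + 207.269961615 + 151.099802017335 = ΔG·(1 − c^5)/(1 − c) = 535 × (1 − 0.205891132094649)/0.271 ≈ $1,567.7 billion.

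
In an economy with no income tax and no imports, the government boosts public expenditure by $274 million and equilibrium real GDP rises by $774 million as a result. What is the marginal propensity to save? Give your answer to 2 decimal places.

0.35

Implied spending multiplier k = ΔY/ΔG = 774/274 ≈ 2.8248.
Since k = 1/(1 − MPC), MPC = 1 − 1/k = 1 − ΔG/ΔY = 1 − 274/774 ≈ 0.65.
MPS = 1 − MPC = 0.35.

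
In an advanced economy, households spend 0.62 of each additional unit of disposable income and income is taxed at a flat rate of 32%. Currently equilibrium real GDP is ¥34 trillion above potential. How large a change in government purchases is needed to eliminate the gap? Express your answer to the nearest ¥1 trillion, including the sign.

Spending multiplier = 1/(1 − c(1−t)) = 1/(1 − 0.62×0.68) = 1/0.5784 ≈ 1.729.
Need ΔY = −¥34 trillion, so ΔG = ΔY/k = (−¥34 trillion) × 0.5784 ≈ −¥20 trillion.
The government should cut government purchases by ¥20 trillion.

−¥20 trillion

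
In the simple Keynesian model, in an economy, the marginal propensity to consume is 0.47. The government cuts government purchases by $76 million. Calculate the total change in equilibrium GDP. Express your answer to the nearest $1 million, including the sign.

−$143 million

Expenditure multiplier = 1/(1 − MPC) = 1/(1 − 0.47) = 1/0.53 ≈ 1.887.
ΔY = k × ΔG = (−$76 million) / 0.53 ≈ −$143 million.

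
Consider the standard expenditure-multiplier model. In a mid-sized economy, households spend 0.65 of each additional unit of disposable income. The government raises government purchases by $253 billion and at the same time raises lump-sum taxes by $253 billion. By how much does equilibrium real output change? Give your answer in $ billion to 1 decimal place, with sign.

+$253.0 billion

Expenditure multiplier = 1/(1 − MPC) = 1/(1 − 0.65) = 1/0.35 ≈ 2.857.
ΔG contributes k·ΔG = (+$253 billion) / 0.35 ≈ +$722.9 billion.
ΔT of +$253 billion changes first-round spending by −c·ΔT = −$164.45 billion, contributing k·(−c·ΔT) = (−$164.45 billion) / 0.35 ≈ −$469.9 billion.
With ΔG = ΔT and no other leakages, the balanced-budget multiplier is 1, so ΔY = ΔG = +$253 billion.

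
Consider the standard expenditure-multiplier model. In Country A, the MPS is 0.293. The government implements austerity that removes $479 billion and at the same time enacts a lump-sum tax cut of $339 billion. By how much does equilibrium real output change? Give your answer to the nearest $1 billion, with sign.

MPC = 1 − MPS = 1 − 0.293 = 0.707.
Expenditure multiplier = 1/(1 − MPC) = 1/(1 − 0.707) = 1/0.293 ≈ 3.413.
ΔG contributes k·ΔG = (−$479 billion) / 0.293 ≈ −$1,634.8 billion.
ΔT of −$339 billion changes first-round spending by −c·ΔT = +$239.673 billion, contributing k·(−c·ΔT) = (+$239.673 billion) / 0.293 ≈ +$818 billion.
Net ΔY = k(ΔG − c·ΔT) = (−$239.327 billion) / 0.293 ≈ −$817 billion.

−$817 billion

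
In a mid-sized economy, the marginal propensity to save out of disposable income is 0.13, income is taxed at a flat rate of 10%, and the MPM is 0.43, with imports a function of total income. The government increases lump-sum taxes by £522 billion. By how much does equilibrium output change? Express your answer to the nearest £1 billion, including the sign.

MPC = 1 − MPS = 1 − 0.13 = 0.87.
A lump-sum tax change of +£522 billion shifts disposable income by −£522 billion; first-round consumption changes by −c × ΔT = −0.87 × (+£522 billion) = −£454.14 billion.
Expenditure multiplier = 1/(1 − c(1−t) + m) = 1/(1 − 0.87×0.9 + 0.43) = 1/0.647 ≈ 1.546.
The tax multiplier is −c × k ≈ −1.345, so ΔY = k × (−c·ΔT) = (−£454.14 billion) / 0.647 ≈ −£702 billion.

−£702 billion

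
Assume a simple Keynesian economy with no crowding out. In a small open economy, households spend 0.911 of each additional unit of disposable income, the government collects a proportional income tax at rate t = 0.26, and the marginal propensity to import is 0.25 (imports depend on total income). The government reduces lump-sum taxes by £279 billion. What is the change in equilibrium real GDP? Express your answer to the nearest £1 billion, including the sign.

A lump-sum tax change of −£279 billion shifts disposable income by +£279 billion; first-round consumption changes by −c × ΔT = −0.911 × (−£279 billion) = +£254.169 billion.
Expenditure multiplier = 1/(1 − c(1−t) + m) = 1/(1 − 0.911×0.74 + 0.25) = 1/0.57586 ≈ 1.737.
The tax multiplier is −c × k ≈ −1.582, so ΔY = k × (−c·ΔT) = (+£254.169 billion) / 0.57586 ≈ +£441 billion.

+£441 billion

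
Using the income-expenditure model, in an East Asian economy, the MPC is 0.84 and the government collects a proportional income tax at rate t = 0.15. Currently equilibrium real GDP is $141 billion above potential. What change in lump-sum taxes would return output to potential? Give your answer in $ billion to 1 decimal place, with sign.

+$48.0 billion

Spending multiplier = 1/(1 − c(1−t)) = 1/(1 − 0.84×0.85) = 1/0.286 ≈ 3.497.
Tax multiplier = −c·k = −0.84/0.286 ≈ −2.937. Need ΔY = −$141 billion, so ΔT = ΔY/(−c·k) = −(−$141 billion) × 0.286 / 0.84 ≈ +$48 billion.
The government should raise lump-sum taxes by $48 billion.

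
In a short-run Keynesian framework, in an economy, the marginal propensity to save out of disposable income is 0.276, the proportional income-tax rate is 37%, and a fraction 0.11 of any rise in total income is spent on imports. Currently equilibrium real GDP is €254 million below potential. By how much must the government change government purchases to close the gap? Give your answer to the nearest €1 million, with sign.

MPC = 1 − MPS = 1 − 0.276 = 0.724.
Spending multiplier = 1/(1 − c(1−t) + m) = 1/(1 − 0.724×0.63 + 0.11) = 1/0.65388 ≈ 1.529.
Need ΔY = +€254 million, so ΔG = ΔY/k = (+€254 million) × 0.65388 ≈ +€166 million.
The government should increase government purchases by €166 million.

+€166 million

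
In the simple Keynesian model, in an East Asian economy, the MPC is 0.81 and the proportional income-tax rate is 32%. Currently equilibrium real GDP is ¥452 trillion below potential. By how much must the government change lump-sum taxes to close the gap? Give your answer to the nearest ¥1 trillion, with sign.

−¥251 trillion

Spending multiplier = 1/(1 − c(1−t)) = 1/(1 − 0.81×0.68) = 1/0.4492 ≈ 2.226.
Tax multiplier = −c·k = −0.81/0.4492 ≈ −1.803. Need ΔY = +¥452 trillion, so ΔT = ΔY/(−c·k) = −(+¥452 trillion) × 0.4492 / 0.81 ≈ −¥251 trillion.
The government should cut lump-sum taxes by ¥251 trillion.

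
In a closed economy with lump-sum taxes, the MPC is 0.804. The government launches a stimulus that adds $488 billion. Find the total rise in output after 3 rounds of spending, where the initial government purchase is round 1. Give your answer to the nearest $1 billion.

$1,196 billion

Round 1 adds ΔG = $488 billion; each later round is MPC = 0.804 times the previous.
After 3 rounds: 488 + 392.352 + 315.451008 = ΔG·(1 − c^3)/(1 − c) = 488 × (1 − 0.519718464)/0.196 ≈ $1,196 billion.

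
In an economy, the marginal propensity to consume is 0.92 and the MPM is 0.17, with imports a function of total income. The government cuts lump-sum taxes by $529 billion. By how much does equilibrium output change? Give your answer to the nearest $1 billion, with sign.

A lump-sum tax change of −$529 billion shifts disposable income by +$529 billion; first-round consumption changes by −c × ΔT = −0.92 × (−$529 billion) = +$486.68 billion.
Expenditure multiplier = 1/(1 − c + m) = 1/(1 − 0.92 + 0.17) = 1/0.25 = 4.
The tax multiplier is −c × k = −3.68, so ΔY = k × (−c·ΔT) = (+$486.68 billion) / 0.25 ≈ +$1,947 billion.

+$1,947 billion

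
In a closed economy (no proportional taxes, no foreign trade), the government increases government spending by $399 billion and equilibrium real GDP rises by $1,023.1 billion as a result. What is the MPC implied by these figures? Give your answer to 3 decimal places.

Implied spending multiplier k = ΔY/ΔG = 1,023.1/399 ≈ 2.5642.
Since k = 1/(1 − MPC), MPC = 1 − 1/k = 1 − ΔG/ΔY = 1 − 399/1,023.1 ≈ 0.610.

0.610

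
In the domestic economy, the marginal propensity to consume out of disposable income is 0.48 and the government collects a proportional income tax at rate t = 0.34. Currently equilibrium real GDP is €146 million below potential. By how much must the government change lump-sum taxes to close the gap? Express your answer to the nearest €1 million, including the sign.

Spending multiplier = 1/(1 − c(1−t)) = 1/(1 − 0.48×0.66) = 1/0.6832 ≈ 1.464.
Tax multiplier = −c·k = −0.48/0.6832 ≈ −0.703. Need ΔY = +€146 million, so ΔT = ΔY/(−c·k) = −(+€146 million) × 0.6832 / 0.48 ≈ −€208 million.
The government should cut lump-sum taxes by €208 million.

−€208 million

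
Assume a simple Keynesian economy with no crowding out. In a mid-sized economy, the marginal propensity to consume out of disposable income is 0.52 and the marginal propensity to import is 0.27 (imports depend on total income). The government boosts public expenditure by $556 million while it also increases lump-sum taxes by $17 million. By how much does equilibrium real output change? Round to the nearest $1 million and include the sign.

+$730 million

Expenditure multiplier = 1/(1 − c + m) = 1/(1 − 0.52 + 0.27) = 1/0.75 ≈ 1.333.
ΔG contributes k·ΔG = (+$556 million) / 0.75 ≈ +$741.3 million.
ΔT of +$17 million changes first-round spending by −c·ΔT = −$8.84 million, contributing k·(−c·ΔT) = (−$8.84 million) / 0.75 ≈ −$11.8 million.
Net ΔY = k(ΔG − c·ΔT) = (+$547.16 million) / 0.75 ≈ +$730 million.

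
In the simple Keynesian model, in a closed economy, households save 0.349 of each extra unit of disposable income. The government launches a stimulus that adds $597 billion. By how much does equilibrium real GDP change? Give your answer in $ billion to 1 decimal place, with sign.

MPC = 1 − MPS = 1 − 0.349 = 0.651.
Spending multiplier = 1/(1 − MPC) = 1/(1 − 0.651) = 1/0.349 ≈ 2.865.
ΔY = k × ΔG = (+$597 billion) / 0.349 ≈ +$1,710.6 billion.

+$1,710.6 billion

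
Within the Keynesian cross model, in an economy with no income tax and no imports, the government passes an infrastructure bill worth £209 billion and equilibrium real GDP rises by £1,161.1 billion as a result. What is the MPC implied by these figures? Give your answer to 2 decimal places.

Implied spending multiplier k = ΔY/ΔG = 1,161.1/209 ≈ 5.5555.
Since k = 1/(1 − MPC), MPC = 1 − 1/k = 1 − ΔG/ΔY = 1 − 209/1,161.1 ≈ 0.82.

0.82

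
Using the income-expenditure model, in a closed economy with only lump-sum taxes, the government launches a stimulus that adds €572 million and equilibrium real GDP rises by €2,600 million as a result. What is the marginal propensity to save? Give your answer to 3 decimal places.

Implied spending multiplier k = ΔY/ΔG = 2,600/572 ≈ 4.5455.
Since k = 1/(1 − MPC), MPC = 1 − 1/k = 1 − ΔG/ΔY = 1 − 572/2,600 = 0.780.
MPS = 1 − MPC = 0.220.

0.220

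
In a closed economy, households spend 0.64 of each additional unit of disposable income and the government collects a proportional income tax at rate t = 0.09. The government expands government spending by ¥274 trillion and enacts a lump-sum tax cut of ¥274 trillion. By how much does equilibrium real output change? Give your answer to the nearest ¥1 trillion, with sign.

Expenditure multiplier = 1/(1 − c(1−t)) = 1/(1 − 0.64×0.91) = 1/0.4176 ≈ 2.395.
ΔG contributes k·ΔG = (+¥274 trillion) / 0.4176 ≈ +¥656.1 trillion.
ΔT of −¥274 trillion changes first-round spending by −c·ΔT = +¥175.36 trillion, contributing k·(−c·ΔT) = (+¥175.36 trillion) / 0.4176 ≈ +¥419.9 trillion.
Net ΔY = k(ΔG − c·ΔT) = (+¥449.36 trillion) / 0.4176 ≈ +¥1,076 trillion.

+¥1,076 trillion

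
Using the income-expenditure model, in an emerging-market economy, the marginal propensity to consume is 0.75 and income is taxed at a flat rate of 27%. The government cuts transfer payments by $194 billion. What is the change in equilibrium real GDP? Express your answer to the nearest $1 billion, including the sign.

The transfer change shifts disposable income by −$194 billion, so first-round consumption changes by c·ΔTR = 0.75 × (−$194 billion) = −$145.5 billion.
Expenditure multiplier = 1/(1 − c(1−t)) = 1/(1 − 0.75×0.73) = 1/0.4525 ≈ 2.21.
The transfer multiplier is c × k ≈ 1.657, so ΔY = k × (c·ΔTR) = (−$145.5 billion) / 0.4525 ≈ −$322 billion.

−$322 billion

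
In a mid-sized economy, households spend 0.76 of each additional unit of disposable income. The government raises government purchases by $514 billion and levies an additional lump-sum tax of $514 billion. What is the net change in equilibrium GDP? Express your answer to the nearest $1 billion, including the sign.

Expenditure multiplier = 1/(1 − MPC) = 1/(1 − 0.76) = 1/0.24 ≈ 4.167.
ΔG contributes k·ΔG = (+$514 billion) / 0.24 ≈ +$2,141.7 billion.
ΔT of +$514 billion changes first-round spending by −c·ΔT = −$390.64 billion, contributing k·(−c·ΔT) = (−$390.64 billion) / 0.24 ≈ −$1,627.7 billion.
With ΔG = ΔT and no other leakages, the balanced-budget multiplier is 1, so ΔY = ΔG = +$514 billion.

+$514 billion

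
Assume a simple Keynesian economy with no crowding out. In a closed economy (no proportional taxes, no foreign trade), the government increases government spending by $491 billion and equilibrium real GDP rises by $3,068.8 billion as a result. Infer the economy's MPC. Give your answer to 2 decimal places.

Implied spending multiplier k = ΔY/ΔG = 3,068.8/491 ≈ 6.2501.
Since k = 1/(1 − MPC), MPC = 1 − 1/k = 1 − ΔG/ΔY = 1 − 491/3,068.8 ≈ 0.84.

0.84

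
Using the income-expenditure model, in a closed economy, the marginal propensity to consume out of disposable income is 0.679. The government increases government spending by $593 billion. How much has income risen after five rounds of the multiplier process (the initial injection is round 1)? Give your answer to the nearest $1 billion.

$1,581 billion

Round 1 adds ΔG = $593 billion; each later round is MPC = 0.679 times the previous.
After 5 rounds: 593 + 402.647 + 273.397313 + 185.636775527 + 126.047370582833 = ΔG·(1 − c^5)/(1 − c) = 593 × (1 − 0.144327427699399)/0.321 ≈ $1,581 billion.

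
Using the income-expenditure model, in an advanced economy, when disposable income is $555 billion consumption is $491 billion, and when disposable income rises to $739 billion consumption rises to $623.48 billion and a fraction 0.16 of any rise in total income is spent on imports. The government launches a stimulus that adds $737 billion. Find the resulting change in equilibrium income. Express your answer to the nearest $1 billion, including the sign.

MPC = ΔC/ΔYd = (623.48 − 491)/(739 − 555) = 132.48/184 = 0.72.
Expenditure multiplier = 1/(1 − c + m) = 1/(1 − 0.72 + 0.16) = 1/0.44 ≈ 2.273.
ΔY = k × ΔG = (+$737 billion) / 0.44 = +$1,675 billion.

+$1,675 billion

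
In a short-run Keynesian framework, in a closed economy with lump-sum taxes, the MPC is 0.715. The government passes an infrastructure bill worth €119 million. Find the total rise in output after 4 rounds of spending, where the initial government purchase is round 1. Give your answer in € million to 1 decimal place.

Round 1 adds ΔG = €119 million; each later round is MPC = 0.715 times the previous.
After 4 rounds: 119 + 85.085 + 60.835775 + 43.497579125 = ΔG·(1 − c^4)/(1 − c) = 119 × (1 − 0.261351000625)/0.285 ≈ €308.4 million.

€308.4 million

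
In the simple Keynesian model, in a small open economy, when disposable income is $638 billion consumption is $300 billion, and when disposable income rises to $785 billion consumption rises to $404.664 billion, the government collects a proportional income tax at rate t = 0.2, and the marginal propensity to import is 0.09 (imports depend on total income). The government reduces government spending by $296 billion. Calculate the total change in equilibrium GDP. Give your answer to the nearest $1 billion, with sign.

MPC = ΔC/ΔYd = (404.664 − 300)/(785 − 638) = 104.664/147 = 0.712.
Spending multiplier = 1/(1 − c(1−t) + m) = 1/(1 − 0.712×0.8 + 0.09) = 1/0.5204 ≈ 1.922.
ΔY = k × ΔG = (−$296 billion) / 0.5204 ≈ −$569 billion.

−$569 billion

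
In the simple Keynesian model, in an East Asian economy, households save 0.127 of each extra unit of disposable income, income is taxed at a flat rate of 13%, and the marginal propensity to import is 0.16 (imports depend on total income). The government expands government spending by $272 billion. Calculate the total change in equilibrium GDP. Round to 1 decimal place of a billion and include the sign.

+$679.2 billion

MPC = 1 − MPS = 1 − 0.127 = 0.873.
Government-spending multiplier = 1/(1 − c(1−t) + m) = 1/(1 − 0.873×0.87 + 0.16) = 1/0.40049 ≈ 2.497.
ΔY = k × ΔG = (+$272 billion) / 0.40049 ≈ +$679.2 billion.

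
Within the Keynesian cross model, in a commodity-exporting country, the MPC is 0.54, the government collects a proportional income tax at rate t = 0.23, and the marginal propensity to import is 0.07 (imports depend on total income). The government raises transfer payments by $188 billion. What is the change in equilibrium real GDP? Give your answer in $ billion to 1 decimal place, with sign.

The transfer change shifts disposable income by +$188 billion, so first-round consumption changes by c·ΔTR = 0.54 × (+$188 billion) = +$101.52 billion.
Expenditure multiplier = 1/(1 − c(1−t) + m) = 1/(1 − 0.54×0.77 + 0.07) = 1/0.6542 ≈ 1.529.
The transfer multiplier is c × k ≈ 0.825, so ΔY = k × (c·ΔTR) = (+$101.52 billion) / 0.6542 ≈ +$155.2 billion.

+$155.2 billion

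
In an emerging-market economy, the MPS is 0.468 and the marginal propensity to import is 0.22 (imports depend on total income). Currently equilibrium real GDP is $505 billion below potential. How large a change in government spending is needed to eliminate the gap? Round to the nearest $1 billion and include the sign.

MPC = 1 − MPS = 1 − 0.468 = 0.532.
Spending multiplier = 1/(1 − c + m) = 1/(1 − 0.532 + 0.22) = 1/0.688 ≈ 1.453.
Need ΔY = +$505 billion, so ΔG = ΔY/k = (+$505 billion) × 0.688 ≈ +$347 billion.
The government should increase government spending by $347 billion.

+$347 billion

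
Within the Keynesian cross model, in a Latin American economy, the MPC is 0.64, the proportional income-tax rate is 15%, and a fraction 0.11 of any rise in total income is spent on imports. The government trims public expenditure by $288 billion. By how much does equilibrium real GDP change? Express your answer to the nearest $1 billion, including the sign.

Spending multiplier = 1/(1 − c(1−t) + m) = 1/(1 − 0.64×0.85 + 0.11) = 1/0.566 ≈ 1.767.
ΔY = k × ΔG = (−$288 billion) / 0.566 ≈ −$509 billion.

−$509 billion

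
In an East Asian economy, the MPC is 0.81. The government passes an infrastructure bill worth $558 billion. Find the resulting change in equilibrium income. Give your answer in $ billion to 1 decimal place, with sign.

Spending multiplier = 1/(1 − MPC) = 1/(1 − 0.81) = 1/0.19 ≈ 5.263.
ΔY = k × ΔG = (+$558 billion) / 0.19 ≈ +$2,936.8 billion.

+$2,936.8 billion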